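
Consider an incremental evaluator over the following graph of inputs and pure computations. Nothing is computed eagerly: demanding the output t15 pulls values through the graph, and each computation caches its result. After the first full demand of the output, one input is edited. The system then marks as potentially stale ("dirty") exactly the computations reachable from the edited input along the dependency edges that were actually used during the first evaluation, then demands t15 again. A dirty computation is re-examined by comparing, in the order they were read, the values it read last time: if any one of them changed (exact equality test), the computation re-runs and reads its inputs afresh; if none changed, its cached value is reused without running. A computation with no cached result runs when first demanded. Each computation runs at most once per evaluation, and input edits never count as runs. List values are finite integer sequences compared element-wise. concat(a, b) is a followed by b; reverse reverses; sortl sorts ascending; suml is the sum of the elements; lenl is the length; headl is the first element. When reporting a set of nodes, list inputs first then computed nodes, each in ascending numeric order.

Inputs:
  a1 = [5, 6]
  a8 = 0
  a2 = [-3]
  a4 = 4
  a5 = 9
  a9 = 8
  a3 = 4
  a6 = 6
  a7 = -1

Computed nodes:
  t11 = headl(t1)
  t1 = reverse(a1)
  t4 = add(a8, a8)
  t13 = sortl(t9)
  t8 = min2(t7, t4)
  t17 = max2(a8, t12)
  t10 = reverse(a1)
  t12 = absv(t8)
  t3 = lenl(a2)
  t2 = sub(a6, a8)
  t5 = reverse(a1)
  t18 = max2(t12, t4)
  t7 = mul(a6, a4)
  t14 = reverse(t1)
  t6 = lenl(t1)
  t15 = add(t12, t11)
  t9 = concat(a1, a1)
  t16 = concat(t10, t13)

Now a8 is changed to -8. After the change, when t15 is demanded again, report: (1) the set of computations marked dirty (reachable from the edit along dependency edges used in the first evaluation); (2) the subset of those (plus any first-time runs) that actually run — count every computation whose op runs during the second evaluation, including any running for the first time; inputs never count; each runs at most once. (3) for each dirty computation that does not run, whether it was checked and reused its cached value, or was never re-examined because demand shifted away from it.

Dirty set: t4, t8, t12, t15.
Run set: t4, t8, t12, t15 (4 run).
All dirty computations ended up running.

Initial pass — values computed on the first demand:
  t1 = reverse([5, 6]) = [6, 5]
  t4 = add(0, 0) = 0
  t7 = mul(6, 4) = 24
  t8 = min2(24, 0) = 0
  t11 = headl([6, 5]) = 6
  t12 = absv(0) = 0
  t15 = add(0, 6) = 6

Second demand — change propagation:
  t4: re-runs because a8 0->-8; a8 0->-8; new result -16.
  t8: re-runs because t4 0->-16; new result -16.
  t12: re-runs because t8 0->-16; new result 16.
  t15: re-runs because t12 0->16; new result 22.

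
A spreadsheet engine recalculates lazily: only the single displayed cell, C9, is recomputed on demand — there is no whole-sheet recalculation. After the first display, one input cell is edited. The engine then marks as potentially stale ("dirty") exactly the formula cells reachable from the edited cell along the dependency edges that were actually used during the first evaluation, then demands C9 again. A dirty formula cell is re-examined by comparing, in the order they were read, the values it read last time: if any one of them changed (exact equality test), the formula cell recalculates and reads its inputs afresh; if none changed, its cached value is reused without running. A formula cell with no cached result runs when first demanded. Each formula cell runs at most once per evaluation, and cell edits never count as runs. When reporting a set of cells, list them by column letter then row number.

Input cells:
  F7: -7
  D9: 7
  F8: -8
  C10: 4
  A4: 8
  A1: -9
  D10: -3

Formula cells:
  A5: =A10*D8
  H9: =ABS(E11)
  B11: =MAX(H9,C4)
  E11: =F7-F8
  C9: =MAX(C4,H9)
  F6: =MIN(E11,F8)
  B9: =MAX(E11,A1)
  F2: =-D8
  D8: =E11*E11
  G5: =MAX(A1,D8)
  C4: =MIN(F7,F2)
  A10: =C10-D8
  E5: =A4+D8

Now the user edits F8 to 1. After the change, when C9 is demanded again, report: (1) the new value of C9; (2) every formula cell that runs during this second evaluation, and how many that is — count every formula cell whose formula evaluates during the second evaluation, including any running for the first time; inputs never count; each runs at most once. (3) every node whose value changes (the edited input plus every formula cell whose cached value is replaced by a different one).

New value of C9: 8.
Formula cells that run: C4, C9, D8, E11, F2, H9 — 6 in total.
Values that change: C4, C9, D8, E11, F2, F8, H9.

First evaluation (everything demanded from the output):
  E11 = -7 - -8 = 1
  D8 = 1 * 1 = 1
  F2 = -(1) = -1
  C4 = MIN(-7, -1) = -7
  H9 = ABS(1) = 1
  C9 = MAX(-7, 1) = 1

Propagation after the edit:
  E11: runs — F8 -8->1; result -8.
  D8: runs — E11 1->-8; E11 1->-8; result 64.
  F2: runs — D8 1->64; result -64.
  C4: runs — F2 -1->-64; result -64.
  H9: runs — E11 1->-8; result 8.
  C9: runs — C4 -7->-64; H9 1->8; result 8.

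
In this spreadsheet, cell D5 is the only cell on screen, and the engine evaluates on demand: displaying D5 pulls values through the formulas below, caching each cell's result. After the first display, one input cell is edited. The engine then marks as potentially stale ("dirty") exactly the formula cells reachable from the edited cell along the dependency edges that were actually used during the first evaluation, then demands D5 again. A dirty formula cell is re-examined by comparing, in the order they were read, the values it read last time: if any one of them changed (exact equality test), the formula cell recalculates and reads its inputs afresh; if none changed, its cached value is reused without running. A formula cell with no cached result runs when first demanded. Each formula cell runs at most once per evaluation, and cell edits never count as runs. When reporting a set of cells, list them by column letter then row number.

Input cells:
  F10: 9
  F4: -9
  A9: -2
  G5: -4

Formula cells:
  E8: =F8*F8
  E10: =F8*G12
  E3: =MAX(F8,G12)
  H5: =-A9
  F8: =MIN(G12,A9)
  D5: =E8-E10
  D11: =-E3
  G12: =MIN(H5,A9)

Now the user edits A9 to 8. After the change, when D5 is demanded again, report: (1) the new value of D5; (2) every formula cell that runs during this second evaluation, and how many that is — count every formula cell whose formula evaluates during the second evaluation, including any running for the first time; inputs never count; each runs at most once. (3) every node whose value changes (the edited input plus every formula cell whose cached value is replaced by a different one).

D5 now evaluates to 0.
Run set: D5, E8, E10, F8, G12, H5 (6 run).
Changed values: A9, E8, E10, F8, G12, H5.

Initial pass — values computed on the first demand:
  H5 = -(-2) = 2
  G12 = MIN(2, -2) = -2
  F8 = MIN(-2, -2) = -2
  E8 = -2 * -2 = 4
  E10 = -2 * -2 = 4
  D5 = 4 - 4 = 0

Second demand — change propagation:
  H5: re-runs because A9 -2->8; new result -8.
  G12: re-runs because H5 2->-8; A9 -2->8; new result -8.
  F8: re-runs because G12 -2->-8; A9 -2->8; new result -8.
  E8: re-runs because F8 -2->-8; F8 -2->-8; new result 64.
  E10: re-runs because F8 -2->-8; G12 -2->-8; new result 64.
  D5: re-runs because E8 4->64; E10 4->64; new result 0 (unchanged).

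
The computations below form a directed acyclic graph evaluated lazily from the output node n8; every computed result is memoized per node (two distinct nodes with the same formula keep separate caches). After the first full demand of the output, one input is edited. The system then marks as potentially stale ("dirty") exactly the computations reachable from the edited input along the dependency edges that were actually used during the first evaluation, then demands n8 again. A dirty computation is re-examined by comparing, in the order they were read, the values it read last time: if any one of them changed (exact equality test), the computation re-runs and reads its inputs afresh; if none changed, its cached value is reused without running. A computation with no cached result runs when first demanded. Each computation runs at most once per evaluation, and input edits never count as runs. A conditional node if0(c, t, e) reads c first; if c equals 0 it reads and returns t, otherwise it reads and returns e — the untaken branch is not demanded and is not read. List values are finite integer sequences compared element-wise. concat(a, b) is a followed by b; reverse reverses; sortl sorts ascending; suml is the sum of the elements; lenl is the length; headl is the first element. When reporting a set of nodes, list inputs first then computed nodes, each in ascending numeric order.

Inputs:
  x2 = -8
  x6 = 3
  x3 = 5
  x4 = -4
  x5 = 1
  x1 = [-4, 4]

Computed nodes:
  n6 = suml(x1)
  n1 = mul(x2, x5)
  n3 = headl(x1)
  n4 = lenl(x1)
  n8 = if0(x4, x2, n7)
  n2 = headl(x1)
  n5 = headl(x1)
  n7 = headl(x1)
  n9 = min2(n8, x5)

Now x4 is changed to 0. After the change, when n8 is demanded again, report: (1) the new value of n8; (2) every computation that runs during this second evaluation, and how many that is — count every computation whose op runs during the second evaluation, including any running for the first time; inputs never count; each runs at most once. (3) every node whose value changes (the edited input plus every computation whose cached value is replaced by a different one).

Demanding n8 again yields -8.
1 computations run: n8.
The nodes whose values change: x4, n8.

First demand of the output computes:
  n7 = headl([-4, 4]) = -4
  n8 = if0(x4=-4 -> else branch n7) = -4

After the edit, cleaning proceeds:
  n8: a read changed (x4 -4->0) — executes, giving -8.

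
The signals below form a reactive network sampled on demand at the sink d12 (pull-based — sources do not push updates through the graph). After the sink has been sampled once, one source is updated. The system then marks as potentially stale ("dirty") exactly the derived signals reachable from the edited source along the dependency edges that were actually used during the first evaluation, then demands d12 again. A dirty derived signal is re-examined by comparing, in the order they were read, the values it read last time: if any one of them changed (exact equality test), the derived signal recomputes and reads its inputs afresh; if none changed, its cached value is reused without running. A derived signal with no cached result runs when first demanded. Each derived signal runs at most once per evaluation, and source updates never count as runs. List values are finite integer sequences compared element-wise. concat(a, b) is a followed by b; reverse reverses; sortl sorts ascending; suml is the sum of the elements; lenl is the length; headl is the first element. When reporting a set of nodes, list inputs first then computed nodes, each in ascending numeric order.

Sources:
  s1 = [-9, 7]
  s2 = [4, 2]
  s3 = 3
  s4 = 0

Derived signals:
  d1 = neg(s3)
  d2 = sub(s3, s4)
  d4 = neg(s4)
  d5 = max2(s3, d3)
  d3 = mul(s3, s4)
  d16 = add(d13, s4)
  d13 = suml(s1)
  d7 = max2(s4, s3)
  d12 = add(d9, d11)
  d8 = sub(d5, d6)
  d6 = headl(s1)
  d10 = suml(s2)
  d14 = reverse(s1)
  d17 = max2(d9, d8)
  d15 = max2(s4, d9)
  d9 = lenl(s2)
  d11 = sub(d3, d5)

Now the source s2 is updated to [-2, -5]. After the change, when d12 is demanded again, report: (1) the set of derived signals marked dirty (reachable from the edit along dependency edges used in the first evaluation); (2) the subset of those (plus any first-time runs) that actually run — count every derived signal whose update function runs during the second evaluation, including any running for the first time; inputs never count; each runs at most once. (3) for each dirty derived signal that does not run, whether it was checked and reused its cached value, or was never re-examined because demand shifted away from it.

Dirty set: d9, d12.
Run set: d9 (1 run).
Re-examined without running (cache reused): d12.
The important point: d9 recomputes to an identical value, and the output ends up unchanged.

Initial pass — values computed on the first demand:
  d3 = mul(3, 0) = 0
  d5 = max2(3, 0) = 3
  d9 = lenl([4, 2]) = 2
  d11 = sub(0, 3) = -3
  d12 = add(2, -3) = -1

Second demand — change propagation:
  d9: re-runs because s2 [4, 2]->[-2, -5]; new result 2 (unchanged).
  d12: re-examined; everything it read last time is the same (d9 unchanged, d11 unchanged) — cache -1 kept, no run.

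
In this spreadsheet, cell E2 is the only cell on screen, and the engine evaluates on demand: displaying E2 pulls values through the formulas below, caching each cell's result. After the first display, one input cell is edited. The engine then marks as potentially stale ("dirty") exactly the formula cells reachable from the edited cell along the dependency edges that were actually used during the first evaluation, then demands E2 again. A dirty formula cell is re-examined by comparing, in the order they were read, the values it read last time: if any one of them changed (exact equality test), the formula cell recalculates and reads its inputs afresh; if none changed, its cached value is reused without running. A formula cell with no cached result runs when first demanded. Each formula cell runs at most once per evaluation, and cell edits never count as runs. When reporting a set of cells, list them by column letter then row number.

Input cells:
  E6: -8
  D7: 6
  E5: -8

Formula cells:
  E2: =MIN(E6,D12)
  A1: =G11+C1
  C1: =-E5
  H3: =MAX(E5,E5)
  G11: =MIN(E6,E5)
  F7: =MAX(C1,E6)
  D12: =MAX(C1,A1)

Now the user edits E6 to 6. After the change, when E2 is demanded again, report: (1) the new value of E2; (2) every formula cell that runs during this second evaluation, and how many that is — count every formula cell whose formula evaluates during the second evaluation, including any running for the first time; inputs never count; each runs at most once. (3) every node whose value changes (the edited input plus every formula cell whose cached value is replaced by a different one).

Initial pass — values computed on the first demand:
  C1 = -(-8) = 8
  G11 = MIN(-8, -8) = -8
  A1 = -8 + 8 = 0
  D12 = MAX(8, 0) = 8
  E2 = MIN(-8, 8) = -8

Second demand — change propagation:
  G11: re-runs because E6 -8->6; new result -8 (unchanged).
  A1: re-examined; everything it read last time is the same (G11 unchanged, C1 unchanged) — cache 0 kept, no run.
  D12: re-examined; everything it read last time is the same (C1 unchanged, A1 unchanged) — cache 8 kept, no run.
  E2: re-runs because E6 -8->6; new result 6.

The important point: at A1 every value read last time is unchanged, so the dirty flag clears without a run.

E2 now evaluates to 6.
Run set: E2, G11 (2 run).
Changed values: E2, E6.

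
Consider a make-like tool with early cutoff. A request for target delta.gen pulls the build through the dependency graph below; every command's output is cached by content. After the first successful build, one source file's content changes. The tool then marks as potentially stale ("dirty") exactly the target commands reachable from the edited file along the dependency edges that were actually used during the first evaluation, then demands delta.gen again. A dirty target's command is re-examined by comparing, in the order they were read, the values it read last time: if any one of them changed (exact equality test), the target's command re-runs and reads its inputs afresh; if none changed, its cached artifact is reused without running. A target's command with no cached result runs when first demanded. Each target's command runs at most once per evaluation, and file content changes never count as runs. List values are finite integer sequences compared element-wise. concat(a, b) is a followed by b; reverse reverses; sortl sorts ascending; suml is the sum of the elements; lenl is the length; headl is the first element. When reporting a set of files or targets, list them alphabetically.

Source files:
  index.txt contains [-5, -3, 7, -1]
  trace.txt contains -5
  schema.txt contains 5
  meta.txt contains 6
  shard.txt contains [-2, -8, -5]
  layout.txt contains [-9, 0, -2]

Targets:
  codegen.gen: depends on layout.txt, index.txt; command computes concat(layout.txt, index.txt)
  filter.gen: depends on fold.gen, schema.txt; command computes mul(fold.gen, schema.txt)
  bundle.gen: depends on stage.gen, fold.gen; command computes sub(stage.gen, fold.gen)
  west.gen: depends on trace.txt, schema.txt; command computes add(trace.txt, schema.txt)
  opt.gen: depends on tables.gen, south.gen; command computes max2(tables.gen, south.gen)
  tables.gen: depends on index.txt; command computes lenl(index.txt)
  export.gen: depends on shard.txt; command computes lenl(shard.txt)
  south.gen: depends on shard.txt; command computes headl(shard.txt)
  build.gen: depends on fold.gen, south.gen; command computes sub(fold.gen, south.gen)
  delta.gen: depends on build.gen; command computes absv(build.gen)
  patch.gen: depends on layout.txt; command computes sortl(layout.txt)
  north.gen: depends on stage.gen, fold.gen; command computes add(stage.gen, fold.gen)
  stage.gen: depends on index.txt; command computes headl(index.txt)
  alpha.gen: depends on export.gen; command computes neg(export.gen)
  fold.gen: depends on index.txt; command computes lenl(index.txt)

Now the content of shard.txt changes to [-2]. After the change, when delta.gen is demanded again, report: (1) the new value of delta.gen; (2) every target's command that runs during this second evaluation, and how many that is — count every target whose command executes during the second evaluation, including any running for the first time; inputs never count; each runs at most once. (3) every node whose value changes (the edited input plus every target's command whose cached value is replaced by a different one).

Demanding delta.gen again yields 6.
1 target commands run: south.gen.
The nodes whose values change: shard.txt.
Note the absorption at south.gen: it re-runs yet its value is the same, leaving the output's value untouched.

First demand of the output computes:
  fold.gen = lenl([-5, -3, 7, -1]) = 4
  south.gen = headl([-2, -8, -5]) = -2
  build.gen = sub(4, -2) = 6
  delta.gen = absv(6) = 6

After the edit, cleaning proceeds:
  south.gen: a read changed (shard.txt [-2, -8, -5]->[-2]) — executes, giving -2 — identical to its old value.
  build.gen: dirty, but its reads are unchanged (fold.gen unchanged, south.gen unchanged); cached 6 stands.
  delta.gen: dirty, but its reads are unchanged (build.gen unchanged); cached 6 stands.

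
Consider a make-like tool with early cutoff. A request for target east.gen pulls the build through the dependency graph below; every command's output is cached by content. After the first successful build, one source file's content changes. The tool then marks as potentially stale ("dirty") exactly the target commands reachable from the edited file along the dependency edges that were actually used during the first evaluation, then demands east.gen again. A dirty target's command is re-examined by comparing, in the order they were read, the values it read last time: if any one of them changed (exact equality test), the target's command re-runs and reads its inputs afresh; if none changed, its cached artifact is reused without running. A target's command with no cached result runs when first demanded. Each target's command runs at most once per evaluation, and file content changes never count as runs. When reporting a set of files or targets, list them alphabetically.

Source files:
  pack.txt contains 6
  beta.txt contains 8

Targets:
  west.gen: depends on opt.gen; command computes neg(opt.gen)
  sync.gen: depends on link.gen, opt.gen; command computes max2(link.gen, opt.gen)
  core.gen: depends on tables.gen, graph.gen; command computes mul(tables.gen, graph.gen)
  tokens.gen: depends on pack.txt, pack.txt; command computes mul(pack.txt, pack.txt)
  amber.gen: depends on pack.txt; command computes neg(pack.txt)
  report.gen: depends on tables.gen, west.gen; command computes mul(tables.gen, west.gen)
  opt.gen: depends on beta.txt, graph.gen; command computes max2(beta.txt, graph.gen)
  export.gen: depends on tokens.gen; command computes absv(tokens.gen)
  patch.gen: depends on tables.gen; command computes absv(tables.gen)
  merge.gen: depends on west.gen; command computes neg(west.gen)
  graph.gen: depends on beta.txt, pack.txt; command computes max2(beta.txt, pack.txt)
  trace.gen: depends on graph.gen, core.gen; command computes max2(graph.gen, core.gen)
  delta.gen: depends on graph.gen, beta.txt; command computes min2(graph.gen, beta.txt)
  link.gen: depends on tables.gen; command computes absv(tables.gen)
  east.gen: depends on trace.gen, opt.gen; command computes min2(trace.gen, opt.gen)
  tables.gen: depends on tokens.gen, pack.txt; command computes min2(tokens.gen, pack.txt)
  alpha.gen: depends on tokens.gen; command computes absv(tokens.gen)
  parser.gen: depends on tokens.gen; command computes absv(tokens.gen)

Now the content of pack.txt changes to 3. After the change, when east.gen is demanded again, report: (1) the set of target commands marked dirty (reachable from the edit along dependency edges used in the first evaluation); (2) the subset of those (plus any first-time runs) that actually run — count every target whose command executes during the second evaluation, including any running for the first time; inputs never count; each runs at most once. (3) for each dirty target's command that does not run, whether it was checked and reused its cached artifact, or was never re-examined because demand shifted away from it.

The edit dirties: core.gen, east.gen, graph.gen, opt.gen, tables.gen, tokens.gen, trace.gen.
6 target commands run: core.gen, east.gen, graph.gen, tables.gen, tokens.gen, trace.gen.
Cache hits after checking: opt.gen.
Note where the cutoff bites: opt.gen is checked, finds nothing changed, and keeps its cache.

First demand of the output computes:
  graph.gen = max2(8, 6) = 8
  opt.gen = max2(8, 8) = 8
  tokens.gen = mul(6, 6) = 36
  tables.gen = min2(36, 6) = 6
  core.gen = mul(6, 8) = 48
  trace.gen = max2(8, 48) = 48
  east.gen = min2(48, 8) = 8

After the edit, cleaning proceeds:
  graph.gen: a read changed (pack.txt 6->3) — executes, giving 8 — identical to its old value.
  opt.gen: dirty, but its reads are unchanged (beta.txt unchanged, graph.gen unchanged); cached 8 stands.
  tokens.gen: a read changed (pack.txt 6->3; pack.txt 6->3) — executes, giving 9.
  tables.gen: a read changed (tokens.gen 36->9; pack.txt 6->3) — executes, giving 3.
  core.gen: a read changed (tables.gen 6->3) — executes, giving 24.
  trace.gen: a read changed (core.gen 48->24) — executes, giving 24.
  east.gen: a read changed (trace.gen 48->24) — executes, giving 8 — identical to its old value.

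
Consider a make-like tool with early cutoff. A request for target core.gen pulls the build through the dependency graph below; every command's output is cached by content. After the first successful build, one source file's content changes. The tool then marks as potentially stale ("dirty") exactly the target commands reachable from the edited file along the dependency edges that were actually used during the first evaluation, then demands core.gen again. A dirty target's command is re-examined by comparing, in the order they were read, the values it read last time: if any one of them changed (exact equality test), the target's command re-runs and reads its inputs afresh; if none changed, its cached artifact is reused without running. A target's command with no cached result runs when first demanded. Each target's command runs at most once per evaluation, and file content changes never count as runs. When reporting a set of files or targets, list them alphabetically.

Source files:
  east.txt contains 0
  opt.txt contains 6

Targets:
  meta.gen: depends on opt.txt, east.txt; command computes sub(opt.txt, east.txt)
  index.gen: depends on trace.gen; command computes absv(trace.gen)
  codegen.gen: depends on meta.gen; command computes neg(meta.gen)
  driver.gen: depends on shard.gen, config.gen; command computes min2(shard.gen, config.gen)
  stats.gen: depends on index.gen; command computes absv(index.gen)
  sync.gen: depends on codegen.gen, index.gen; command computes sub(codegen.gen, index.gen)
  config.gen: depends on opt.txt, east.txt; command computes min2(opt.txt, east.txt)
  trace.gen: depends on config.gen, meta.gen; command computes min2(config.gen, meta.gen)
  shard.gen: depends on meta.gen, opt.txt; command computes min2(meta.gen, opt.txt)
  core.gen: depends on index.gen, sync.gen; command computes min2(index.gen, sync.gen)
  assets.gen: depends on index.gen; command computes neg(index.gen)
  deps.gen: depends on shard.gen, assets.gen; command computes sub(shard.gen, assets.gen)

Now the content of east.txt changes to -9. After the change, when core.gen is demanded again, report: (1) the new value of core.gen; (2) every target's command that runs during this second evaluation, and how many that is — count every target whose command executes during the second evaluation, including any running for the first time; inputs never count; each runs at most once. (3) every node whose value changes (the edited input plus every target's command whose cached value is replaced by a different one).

Demanding core.gen again yields -24.
7 target commands run: codegen.gen, config.gen, core.gen, index.gen, meta.gen, sync.gen, trace.gen.
The nodes whose values change: codegen.gen, config.gen, core.gen, east.txt, index.gen, meta.gen, sync.gen, trace.gen.

First demand of the output computes:
  config.gen = min2(6, 0) = 0
  meta.gen = sub(6, 0) = 6
  codegen.gen = neg(6) = -6
  trace.gen = min2(0, 6) = 0
  index.gen = absv(0) = 0
  sync.gen = sub(-6, 0) = -6
  core.gen = min2(0, -6) = -6

After the edit, cleaning proceeds:
  config.gen: a read changed (east.txt 0->-9) — executes, giving -9.
  meta.gen: a read changed (east.txt 0->-9) — executes, giving 15.
  codegen.gen: a read changed (meta.gen 6->15) — executes, giving -15.
  trace.gen: a read changed (config.gen 0->-9; meta.gen 6->15) — executes, giving -9.
  index.gen: a read changed (trace.gen 0->-9) — executes, giving 9.
  sync.gen: a read changed (codegen.gen -6->-15; index.gen 0->9) — executes, giving -24.
  core.gen: a read changed (index.gen 0->9; sync.gen -6->-24) — executes, giving -24.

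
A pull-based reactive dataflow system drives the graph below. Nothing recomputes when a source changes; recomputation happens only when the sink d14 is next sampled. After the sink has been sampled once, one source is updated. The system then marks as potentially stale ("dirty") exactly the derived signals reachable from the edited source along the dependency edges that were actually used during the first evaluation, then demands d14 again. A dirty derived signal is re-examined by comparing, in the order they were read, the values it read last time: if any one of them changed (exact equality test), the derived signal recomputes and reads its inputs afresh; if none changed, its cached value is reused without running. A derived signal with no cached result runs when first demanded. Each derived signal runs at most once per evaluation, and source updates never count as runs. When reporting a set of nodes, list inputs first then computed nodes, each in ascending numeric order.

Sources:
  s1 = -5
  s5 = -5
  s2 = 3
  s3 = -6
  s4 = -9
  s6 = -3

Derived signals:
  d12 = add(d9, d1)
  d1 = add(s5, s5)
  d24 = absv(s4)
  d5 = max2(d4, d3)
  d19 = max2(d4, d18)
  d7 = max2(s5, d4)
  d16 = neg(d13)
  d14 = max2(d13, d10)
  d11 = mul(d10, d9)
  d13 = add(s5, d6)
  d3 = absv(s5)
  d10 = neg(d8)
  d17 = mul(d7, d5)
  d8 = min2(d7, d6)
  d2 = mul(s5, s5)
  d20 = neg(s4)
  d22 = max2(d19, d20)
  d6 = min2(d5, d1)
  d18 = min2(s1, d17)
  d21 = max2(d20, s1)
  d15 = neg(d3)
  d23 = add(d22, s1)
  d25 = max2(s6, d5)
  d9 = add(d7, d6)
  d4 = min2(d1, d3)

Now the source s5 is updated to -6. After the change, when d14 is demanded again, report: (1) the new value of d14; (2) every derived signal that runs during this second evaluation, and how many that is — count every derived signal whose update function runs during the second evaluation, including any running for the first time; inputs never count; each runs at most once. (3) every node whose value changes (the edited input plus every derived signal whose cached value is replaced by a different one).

First evaluation (everything demanded from the output):
  d1 = add(-5, -5) = -10
  d3 = absv(-5) = 5
  d4 = min2(-10, 5) = -10
  d5 = max2(-10, 5) = 5
  d6 = min2(5, -10) = -10
  d7 = max2(-5, -10) = -5
  d8 = min2(-5, -10) = -10
  d10 = neg(-10) = 10
  d13 = add(-5, -10) = -15
  d14 = max2(-15, 10) = 10

Propagation after the edit:
  d1: runs — s5 -5->-6; s5 -5->-6; result -12.
  d3: runs — s5 -5->-6; result 6.
  d4: runs — d1 -10->-12; d3 5->6; result -12.
  d5: runs — d4 -10->-12; d3 5->6; result 6.
  d6: runs — d5 5->6; d1 -10->-12; result -12.
  d7: runs — s5 -5->-6; d4 -10->-12; result -6.
  d8: runs — d7 -5->-6; d6 -10->-12; result -12.
  d10: runs — d8 -10->-12; result 12.
  d13: runs — s5 -5->-6; d6 -10->-12; result -18.
  d14: runs — d13 -15->-18; d10 10->12; result 12.

New value of d14: 12.
Derived signals that run: d1, d3, d4, d5, d6, d7, d8, d10, d13, d14 — 10 in total.
Values that change: s5, d1, d3, d4, d5, d6, d7, d8, d10, d13, d14.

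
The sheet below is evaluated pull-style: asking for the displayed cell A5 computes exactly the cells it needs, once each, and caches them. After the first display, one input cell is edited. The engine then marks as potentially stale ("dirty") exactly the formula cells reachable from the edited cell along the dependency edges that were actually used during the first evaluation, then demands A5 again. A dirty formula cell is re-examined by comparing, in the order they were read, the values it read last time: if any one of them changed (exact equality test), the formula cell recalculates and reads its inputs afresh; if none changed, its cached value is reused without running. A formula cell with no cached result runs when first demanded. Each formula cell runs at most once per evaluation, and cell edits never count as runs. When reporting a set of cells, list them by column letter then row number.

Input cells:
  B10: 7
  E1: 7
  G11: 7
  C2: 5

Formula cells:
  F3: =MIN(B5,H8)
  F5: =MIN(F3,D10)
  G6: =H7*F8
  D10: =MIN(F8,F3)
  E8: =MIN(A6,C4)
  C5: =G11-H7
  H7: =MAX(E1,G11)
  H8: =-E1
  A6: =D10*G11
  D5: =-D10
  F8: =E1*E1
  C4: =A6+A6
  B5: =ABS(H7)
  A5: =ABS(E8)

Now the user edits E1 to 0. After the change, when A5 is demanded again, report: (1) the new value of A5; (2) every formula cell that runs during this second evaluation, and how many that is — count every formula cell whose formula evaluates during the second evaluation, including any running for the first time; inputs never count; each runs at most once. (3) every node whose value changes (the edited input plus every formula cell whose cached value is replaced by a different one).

First demand of the output computes:
  F8 = 7 * 7 = 49
  H7 = MAX(7, 7) = 7
  B5 = ABS(7) = 7
  H8 = -(7) = -7
  F3 = MIN(7, -7) = -7
  D10 = MIN(49, -7) = -7
  A6 = -7 * 7 = -49
  C4 = -49 + -49 = -98
  E8 = MIN(-49, -98) = -98
  A5 = ABS(-98) = 98

After the edit, cleaning proceeds:
  F8: a read changed (E1 7->0; E1 7->0) — executes, giving 0.
  H7: a read changed (E1 7->0) — executes, giving 7 — identical to its old value.
  B5: dirty, but its reads are unchanged (H7 unchanged); cached 7 stands.
  H8: a read changed (E1 7->0) — executes, giving 0.
  F3: a read changed (H8 -7->0) — executes, giving 0.
  D10: a read changed (F8 49->0; F3 -7->0) — executes, giving 0.
  A6: a read changed (D10 -7->0) — executes, giving 0.
  C4: a read changed (A6 -49->0; A6 -49->0) — executes, giving 0.
  E8: a read changed (A6 -49->0; C4 -98->0) — executes, giving 0.
  A5: a read changed (E8 -98->0) — executes, giving 0.

Note where the cutoff bites: B5 is checked, finds nothing changed, and keeps its cache.

Demanding A5 again yields 0.
9 formula cells run: A5, A6, C4, D10, E8, F3, F8, H7, H8.
The nodes whose values change: A5, A6, C4, D10, E1, E8, F3, F8, H8.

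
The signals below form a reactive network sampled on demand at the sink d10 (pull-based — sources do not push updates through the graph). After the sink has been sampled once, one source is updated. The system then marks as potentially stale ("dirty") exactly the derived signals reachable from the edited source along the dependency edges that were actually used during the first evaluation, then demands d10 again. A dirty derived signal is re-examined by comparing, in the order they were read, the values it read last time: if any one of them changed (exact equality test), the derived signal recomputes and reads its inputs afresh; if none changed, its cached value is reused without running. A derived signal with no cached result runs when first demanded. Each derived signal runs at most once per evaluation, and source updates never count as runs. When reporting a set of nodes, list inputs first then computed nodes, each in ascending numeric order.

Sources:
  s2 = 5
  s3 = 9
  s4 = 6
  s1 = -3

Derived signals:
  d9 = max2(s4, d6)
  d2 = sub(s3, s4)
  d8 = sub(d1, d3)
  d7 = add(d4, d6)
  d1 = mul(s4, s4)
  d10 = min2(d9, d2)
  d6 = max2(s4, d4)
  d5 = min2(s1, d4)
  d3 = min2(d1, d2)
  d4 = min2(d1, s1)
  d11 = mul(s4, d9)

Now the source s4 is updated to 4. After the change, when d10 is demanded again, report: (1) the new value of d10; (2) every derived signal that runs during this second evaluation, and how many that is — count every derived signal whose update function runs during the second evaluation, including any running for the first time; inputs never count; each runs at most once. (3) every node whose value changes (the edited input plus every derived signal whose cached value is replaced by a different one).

Initial pass — values computed on the first demand:
  d1 = mul(6, 6) = 36
  d2 = sub(9, 6) = 3
  d4 = min2(36, -3) = -3
  d6 = max2(6, -3) = 6
  d9 = max2(6, 6) = 6
  d10 = min2(6, 3) = 3

Second demand — change propagation:
  d1: re-runs because s4 6->4; s4 6->4; new result 16.
  d2: re-runs because s4 6->4; new result 5.
  d4: re-runs because d1 36->16; new result -3 (unchanged).
  d6: re-runs because s4 6->4; new result 4.
  d9: re-runs because s4 6->4; d6 6->4; new result 4.
  d10: re-runs because d9 6->4; d2 3->5; new result 4.

d10 now evaluates to 4.
Run set: d1, d2, d4, d6, d9, d10 (6 run).
Changed values: s4, d1, d2, d6, d9, d10.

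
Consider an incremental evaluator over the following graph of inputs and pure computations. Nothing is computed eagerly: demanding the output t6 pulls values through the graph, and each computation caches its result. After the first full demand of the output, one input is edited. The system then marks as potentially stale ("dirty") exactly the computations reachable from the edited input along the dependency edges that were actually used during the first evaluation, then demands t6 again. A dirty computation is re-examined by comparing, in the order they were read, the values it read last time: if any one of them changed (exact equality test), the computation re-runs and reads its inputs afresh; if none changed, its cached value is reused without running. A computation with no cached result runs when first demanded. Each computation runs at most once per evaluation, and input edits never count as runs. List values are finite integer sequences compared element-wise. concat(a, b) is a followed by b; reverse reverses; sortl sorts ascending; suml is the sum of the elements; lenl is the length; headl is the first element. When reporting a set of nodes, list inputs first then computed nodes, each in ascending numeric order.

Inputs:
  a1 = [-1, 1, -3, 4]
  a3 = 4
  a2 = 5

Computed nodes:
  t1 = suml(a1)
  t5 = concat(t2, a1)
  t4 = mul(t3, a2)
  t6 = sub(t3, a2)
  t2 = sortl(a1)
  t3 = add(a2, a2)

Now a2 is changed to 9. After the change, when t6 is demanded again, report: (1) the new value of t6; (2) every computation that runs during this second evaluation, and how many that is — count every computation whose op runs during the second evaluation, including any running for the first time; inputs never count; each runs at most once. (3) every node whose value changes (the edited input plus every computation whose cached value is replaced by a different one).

t6 now evaluates to 9.
Run set: t3, t6 (2 run).
Changed values: a2, t3, t6.

Initial pass — values computed on the first demand:
  t3 = add(5, 5) = 10
  t6 = sub(10, 5) = 5

Second demand — change propagation:
  t3: re-runs because a2 5->9; a2 5->9; new result 18.
  t6: re-runs because t3 10->18; a2 5->9; new result 9.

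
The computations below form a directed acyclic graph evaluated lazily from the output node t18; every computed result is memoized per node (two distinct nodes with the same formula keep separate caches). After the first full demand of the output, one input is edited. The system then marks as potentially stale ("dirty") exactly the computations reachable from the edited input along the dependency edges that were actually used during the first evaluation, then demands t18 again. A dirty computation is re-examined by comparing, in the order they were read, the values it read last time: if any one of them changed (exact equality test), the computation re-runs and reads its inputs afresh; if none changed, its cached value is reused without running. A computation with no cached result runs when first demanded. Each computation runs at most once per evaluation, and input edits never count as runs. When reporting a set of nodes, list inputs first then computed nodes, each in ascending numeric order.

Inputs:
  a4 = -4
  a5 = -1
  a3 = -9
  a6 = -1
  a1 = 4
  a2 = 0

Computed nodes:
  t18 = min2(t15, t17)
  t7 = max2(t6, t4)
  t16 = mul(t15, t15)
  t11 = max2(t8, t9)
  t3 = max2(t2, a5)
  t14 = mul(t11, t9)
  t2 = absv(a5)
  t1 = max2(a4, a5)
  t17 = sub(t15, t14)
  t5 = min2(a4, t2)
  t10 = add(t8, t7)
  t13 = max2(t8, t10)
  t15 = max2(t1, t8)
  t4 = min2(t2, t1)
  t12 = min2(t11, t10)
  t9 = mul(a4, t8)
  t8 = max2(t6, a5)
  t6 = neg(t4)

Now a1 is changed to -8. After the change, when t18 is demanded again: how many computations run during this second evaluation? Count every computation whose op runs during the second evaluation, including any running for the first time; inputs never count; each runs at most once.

First demand of the output computes:
  t1 = max2(-4, -1) = -1
  t2 = absv(-1) = 1
  t4 = min2(1, -1) = -1
  t6 = neg(-1) = 1
  t8 = max2(1, -1) = 1
  t9 = mul(-4, 1) = -4
  t11 = max2(1, -4) = 1
  t14 = mul(1, -4) = -4
  t15 = max2(-1, 1) = 1
  t17 = sub(1, -4) = 5
  t18 = min2(1, 5) = 1

After the edit, cleaning proceeds:
  no node depends on a1 at all; the second demand re-runs nothing.

Note the shortcut — nothing in the graph depends on a1 at all, so no recomputation happens.

0 computations run: none.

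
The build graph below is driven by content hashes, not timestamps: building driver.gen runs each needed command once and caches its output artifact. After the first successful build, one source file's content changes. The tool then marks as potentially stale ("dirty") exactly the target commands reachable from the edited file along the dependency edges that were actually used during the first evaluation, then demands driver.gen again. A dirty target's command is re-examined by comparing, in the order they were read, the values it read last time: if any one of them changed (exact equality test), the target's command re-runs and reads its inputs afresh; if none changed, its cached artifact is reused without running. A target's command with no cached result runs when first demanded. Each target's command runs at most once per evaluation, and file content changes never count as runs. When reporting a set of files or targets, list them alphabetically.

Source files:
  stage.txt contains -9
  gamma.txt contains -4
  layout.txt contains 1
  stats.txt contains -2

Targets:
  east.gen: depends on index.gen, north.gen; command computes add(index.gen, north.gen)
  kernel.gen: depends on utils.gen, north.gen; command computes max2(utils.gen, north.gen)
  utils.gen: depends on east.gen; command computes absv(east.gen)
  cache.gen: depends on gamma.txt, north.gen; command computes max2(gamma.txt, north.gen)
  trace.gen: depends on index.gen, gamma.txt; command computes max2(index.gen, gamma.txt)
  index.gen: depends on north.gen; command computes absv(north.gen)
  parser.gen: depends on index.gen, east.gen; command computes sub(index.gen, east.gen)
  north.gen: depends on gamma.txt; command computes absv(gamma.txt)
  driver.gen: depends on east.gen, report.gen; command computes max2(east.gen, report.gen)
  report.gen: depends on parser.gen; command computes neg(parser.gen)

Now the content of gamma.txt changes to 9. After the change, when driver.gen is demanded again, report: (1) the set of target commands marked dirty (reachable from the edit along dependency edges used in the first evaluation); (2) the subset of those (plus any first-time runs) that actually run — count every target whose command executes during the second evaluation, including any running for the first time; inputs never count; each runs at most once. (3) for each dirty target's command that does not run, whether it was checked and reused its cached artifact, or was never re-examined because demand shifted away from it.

Initial pass — values computed on the first demand:
  north.gen = absv(-4) = 4
  index.gen = absv(4) = 4
  east.gen = add(4, 4) = 8
  parser.gen = sub(4, 8) = -4
  report.gen = neg(-4) = 4
  driver.gen = max2(8, 4) = 8

Second demand — change propagation:
  north.gen: re-runs because gamma.txt -4->9; new result 9.
  index.gen: re-runs because north.gen 4->9; new result 9.
  east.gen: re-runs because index.gen 4->9; north.gen 4->9; new result 18.
  parser.gen: re-runs because index.gen 4->9; east.gen 8->18; new result -9.
  report.gen: re-runs because parser.gen -4->-9; new result 9.
  driver.gen: re-runs because east.gen 8->18; report.gen 4->9; new result 18.

Dirty set: driver.gen, east.gen, index.gen, north.gen, parser.gen, report.gen.
Run set: driver.gen, east.gen, index.gen, north.gen, parser.gen, report.gen (6 run).
All dirty target commands ended up running.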